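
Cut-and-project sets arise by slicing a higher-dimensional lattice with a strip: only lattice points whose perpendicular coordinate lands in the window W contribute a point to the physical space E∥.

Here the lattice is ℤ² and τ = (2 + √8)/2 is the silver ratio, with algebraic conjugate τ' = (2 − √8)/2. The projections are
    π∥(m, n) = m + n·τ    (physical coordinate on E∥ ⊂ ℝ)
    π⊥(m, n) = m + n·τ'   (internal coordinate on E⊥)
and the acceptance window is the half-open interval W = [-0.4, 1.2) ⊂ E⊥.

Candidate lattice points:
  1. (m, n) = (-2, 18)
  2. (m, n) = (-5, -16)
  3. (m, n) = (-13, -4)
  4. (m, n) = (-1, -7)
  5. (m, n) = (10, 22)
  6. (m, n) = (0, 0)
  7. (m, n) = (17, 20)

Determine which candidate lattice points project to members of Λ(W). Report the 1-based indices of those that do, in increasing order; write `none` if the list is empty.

5, 6

Compute τ' = (2−√8)/2 = -0.41421, so π⊥(m,n) = m -0.41421·n.
[1] lift (-2,18): star map gives -9.45584; window check -0.4 ≤ -9.45584 < 1.2 is false → out
[2] lift (-5,-16): star map gives 1.62742; window check -0.4 ≤ 1.62742 < 1.2 is false → out
[3] lift (-13,-4): star map gives -11.34315; window check -0.4 ≤ -11.34315 < 1.2 is false → out
[4] lift (-1,-7): star map gives 1.89949; window check -0.4 ≤ 1.89949 < 1.2 is false → out
[5] lift (10,22): star map gives 0.88730; window check -0.4 ≤ 0.88730 < 1.2 is true → IN Λ
[6] lift (0,0): star map gives 0.00000; window check -0.4 ≤ 0.00000 < 1.2 is true → IN Λ
[7] lift (17,20): star map gives 8.71573; window check -0.4 ≤ 8.71573 < 1.2 is false → out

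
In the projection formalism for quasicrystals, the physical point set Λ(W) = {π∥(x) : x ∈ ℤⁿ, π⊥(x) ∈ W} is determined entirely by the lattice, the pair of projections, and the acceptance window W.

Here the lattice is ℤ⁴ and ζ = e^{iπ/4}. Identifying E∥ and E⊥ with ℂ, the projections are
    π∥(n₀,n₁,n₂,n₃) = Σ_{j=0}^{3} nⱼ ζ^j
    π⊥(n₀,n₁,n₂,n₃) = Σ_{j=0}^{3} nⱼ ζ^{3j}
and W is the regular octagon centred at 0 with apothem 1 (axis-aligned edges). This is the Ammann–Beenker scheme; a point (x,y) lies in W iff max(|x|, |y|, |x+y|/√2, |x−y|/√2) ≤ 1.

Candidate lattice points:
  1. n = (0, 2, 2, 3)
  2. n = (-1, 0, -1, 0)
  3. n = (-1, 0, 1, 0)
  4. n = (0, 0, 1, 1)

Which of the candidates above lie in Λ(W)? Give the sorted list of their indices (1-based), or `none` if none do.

4

π⊥(n) = n₀ + n₁ζ³ + n₂ζ⁶ + n₃ζ⁹ where ζ = e^{iπ/4}.
candidate 1: n = (0, 2, 2, 3) → π⊥ ≈ (+0.7071, +1.5355); max(|x|,|y|,|x±y|/√2) = 1.5858 > 1 ⇒ ∉ W
candidate 2: n = (-1, 0, -1, 0) → π⊥ ≈ (-1.0000, +1.0000); max(|x|,|y|,|x±y|/√2) = 1.4142 > 1 ⇒ ∉ W
candidate 3: n = (-1, 0, 1, 0) → π⊥ ≈ (-1.0000, -1.0000); max(|x|,|y|,|x±y|/√2) = 1.4142 > 1 ⇒ ∉ W
candidate 4: n = (0, 0, 1, 1) → π⊥ ≈ (+0.7071, -0.2929); max(|x|,|y|,|x±y|/√2) = 0.7071 ≤ 1 ⇒ ∈ W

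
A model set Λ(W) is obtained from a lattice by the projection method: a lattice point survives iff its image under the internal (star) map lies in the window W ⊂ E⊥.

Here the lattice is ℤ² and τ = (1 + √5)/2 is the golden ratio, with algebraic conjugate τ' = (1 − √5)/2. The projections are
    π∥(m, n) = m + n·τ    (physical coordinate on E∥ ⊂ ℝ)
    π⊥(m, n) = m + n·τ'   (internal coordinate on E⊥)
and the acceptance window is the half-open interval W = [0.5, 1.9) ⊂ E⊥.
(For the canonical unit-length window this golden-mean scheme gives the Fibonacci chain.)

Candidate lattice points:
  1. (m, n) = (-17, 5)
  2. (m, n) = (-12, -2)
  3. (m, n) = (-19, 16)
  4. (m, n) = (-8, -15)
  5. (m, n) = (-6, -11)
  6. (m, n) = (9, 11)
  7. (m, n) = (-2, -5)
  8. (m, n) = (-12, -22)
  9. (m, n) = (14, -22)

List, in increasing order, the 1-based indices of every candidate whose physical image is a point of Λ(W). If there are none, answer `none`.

4, 5, 7, 8

τ' = (1−√5)/2 ≈ -0.618034.
candidate 1: (m,n)=(-17,5) → π∥ = -17+5·τ ≈ -8.909830, π⊥ = -17+5·τ' ≈ -20.090170 ∉ [0.5, 1.9) ⇒ out
candidate 2: (m,n)=(-12,-2) → π∥ = -12-2·τ ≈ -15.236068, π⊥ = -12-2·τ' ≈ -10.763932 ∉ [0.5, 1.9) ⇒ out
candidate 3: (m,n)=(-19,16) → π∥ = -19+16·τ ≈ 6.888544, π⊥ = -19+16·τ' ≈ -28.888544 ∉ [0.5, 1.9) ⇒ out
candidate 4: (m,n)=(-8,-15) → π∥ = -8-15·τ ≈ -32.270510, π⊥ = -8-15·τ' ≈ 1.270510 ∈ [0.5, 1.9) ⇒ IN Λ
candidate 5: (m,n)=(-6,-11) → π∥ = -6-11·τ ≈ -23.798374, π⊥ = -6-11·τ' ≈ 0.798374 ∈ [0.5, 1.9) ⇒ IN Λ
candidate 6: (m,n)=(9,11) → π∥ = 9+11·τ ≈ 26.798374, π⊥ = 9+11·τ' ≈ 2.201626 ∉ [0.5, 1.9) ⇒ out
candidate 7: (m,n)=(-2,-5) → π∥ = -2-5·τ ≈ -10.090170, π⊥ = -2-5·τ' ≈ 1.090170 ∈ [0.5, 1.9) ⇒ IN Λ
candidate 8: (m,n)=(-12,-22) → π∥ = -12-22·τ ≈ -47.596748, π⊥ = -12-22·τ' ≈ 1.596748 ∈ [0.5, 1.9) ⇒ IN Λ
candidate 9: (m,n)=(14,-22) → π∥ = 14-22·τ ≈ -21.596748, π⊥ = 14-22·τ' ≈ 27.596748 ∉ [0.5, 1.9) ⇒ out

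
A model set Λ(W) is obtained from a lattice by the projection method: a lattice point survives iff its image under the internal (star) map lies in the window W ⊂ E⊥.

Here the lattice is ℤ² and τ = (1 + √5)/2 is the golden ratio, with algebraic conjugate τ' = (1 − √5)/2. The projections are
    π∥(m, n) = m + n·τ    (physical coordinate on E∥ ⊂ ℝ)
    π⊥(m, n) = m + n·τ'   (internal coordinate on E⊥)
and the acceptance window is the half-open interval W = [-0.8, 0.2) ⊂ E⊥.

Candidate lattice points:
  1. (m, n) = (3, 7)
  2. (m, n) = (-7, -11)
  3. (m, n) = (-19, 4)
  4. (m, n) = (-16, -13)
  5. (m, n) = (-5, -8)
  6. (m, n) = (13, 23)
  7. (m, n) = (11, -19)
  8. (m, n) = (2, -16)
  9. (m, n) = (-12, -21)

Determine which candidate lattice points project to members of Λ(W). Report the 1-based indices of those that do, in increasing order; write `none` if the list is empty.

τ' = (1−√5)/2 ≈ -0.61803.
[1] lift (3,7): star map gives -1.32624; window check -0.8 ≤ -1.32624 < 0.2 is false → out
[2] lift (-7,-11): star map gives -0.20163; window check -0.8 ≤ -0.20163 < 0.2 is true → IN Λ
[3] lift (-19,4): star map gives -21.47214; window check -0.8 ≤ -21.47214 < 0.2 is false → out
[4] lift (-16,-13): star map gives -7.96556; window check -0.8 ≤ -7.96556 < 0.2 is false → out
[5] lift (-5,-8): star map gives -0.05573; window check -0.8 ≤ -0.05573 < 0.2 is true → IN Λ
[6] lift (13,23): star map gives -1.21478; window check -0.8 ≤ -1.21478 < 0.2 is false → out
[7] lift (11,-19): star map gives 22.74265; window check -0.8 ≤ 22.74265 < 0.2 is false → out
[8] lift (2,-16): star map gives 11.88854; window check -0.8 ≤ 11.88854 < 0.2 is false → out
[9] lift (-12,-21): star map gives 0.97871; window check -0.8 ≤ 0.97871 < 0.2 is false → out

2, 5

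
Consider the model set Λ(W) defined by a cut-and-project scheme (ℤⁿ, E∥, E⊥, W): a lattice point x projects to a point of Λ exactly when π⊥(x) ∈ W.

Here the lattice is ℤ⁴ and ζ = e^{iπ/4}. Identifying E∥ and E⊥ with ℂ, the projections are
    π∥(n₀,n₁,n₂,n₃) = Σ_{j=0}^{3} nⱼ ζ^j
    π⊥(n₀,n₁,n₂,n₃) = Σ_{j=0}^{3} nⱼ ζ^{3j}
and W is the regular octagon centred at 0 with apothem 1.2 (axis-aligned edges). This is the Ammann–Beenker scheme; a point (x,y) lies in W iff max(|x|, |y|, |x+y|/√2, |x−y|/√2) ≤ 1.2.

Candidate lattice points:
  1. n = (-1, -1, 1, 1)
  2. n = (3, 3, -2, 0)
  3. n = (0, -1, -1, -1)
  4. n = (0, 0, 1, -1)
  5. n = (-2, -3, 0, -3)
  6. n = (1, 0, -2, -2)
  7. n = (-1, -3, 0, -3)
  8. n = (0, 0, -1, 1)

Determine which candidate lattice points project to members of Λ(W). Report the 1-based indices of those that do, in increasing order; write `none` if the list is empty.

1, 3, 6

Internal map: ζ^{3j} for j=0..3 gives (1,0), (−√2/2,√2/2), (0,−1), (√2/2,√2/2).
candidate 1: n = (-1, -1, 1, 1) → π⊥ ≈ (+0.4142, -1.0000); max(|x|,|y|,|x±y|/√2) = 1.0000 ≤ 1.2 ⇒ ∈ W
candidate 2: n = (3, 3, -2, 0) → π⊥ ≈ (+0.8787, +4.1213); max(|x|,|y|,|x±y|/√2) = 4.1213 > 1.2 ⇒ ∉ W
candidate 3: n = (0, -1, -1, -1) → π⊥ ≈ (+0.0000, -0.4142); max(|x|,|y|,|x±y|/√2) = 0.4142 ≤ 1.2 ⇒ ∈ W
candidate 4: n = (0, 0, 1, -1) → π⊥ ≈ (-0.7071, -1.7071); max(|x|,|y|,|x±y|/√2) = 1.7071 > 1.2 ⇒ ∉ W
candidate 5: n = (-2, -3, 0, -3) → π⊥ ≈ (-2.0000, -4.2426); max(|x|,|y|,|x±y|/√2) = 4.4142 > 1.2 ⇒ ∉ W
candidate 6: n = (1, 0, -2, -2) → π⊥ ≈ (-0.4142, +0.5858); max(|x|,|y|,|x±y|/√2) = 0.7071 ≤ 1.2 ⇒ ∈ W
candidate 7: n = (-1, -3, 0, -3) → π⊥ ≈ (-1.0000, -4.2426); max(|x|,|y|,|x±y|/√2) = 4.2426 > 1.2 ⇒ ∉ W
candidate 8: n = (0, 0, -1, 1) → π⊥ ≈ (+0.7071, +1.7071); max(|x|,|y|,|x±y|/√2) = 1.7071 > 1.2 ⇒ ∉ W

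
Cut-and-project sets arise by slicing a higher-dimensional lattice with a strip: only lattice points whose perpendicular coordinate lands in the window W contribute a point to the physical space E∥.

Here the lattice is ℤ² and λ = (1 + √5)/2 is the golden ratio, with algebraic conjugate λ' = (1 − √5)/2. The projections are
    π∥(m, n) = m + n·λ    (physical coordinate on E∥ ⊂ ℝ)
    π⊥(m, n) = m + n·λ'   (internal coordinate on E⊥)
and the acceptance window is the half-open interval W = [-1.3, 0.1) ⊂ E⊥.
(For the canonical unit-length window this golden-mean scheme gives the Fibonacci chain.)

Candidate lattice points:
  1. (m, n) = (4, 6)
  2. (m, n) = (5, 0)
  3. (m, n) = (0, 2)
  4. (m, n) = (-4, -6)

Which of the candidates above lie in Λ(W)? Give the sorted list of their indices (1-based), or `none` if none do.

3, 4

Compute λ' = (1−√5)/2 = -0.6180, so π⊥(m,n) = m -0.6180·n.
candidate 1: (m,n)=(4,6) → π∥ = 4+6·λ ≈ 13.7082, π⊥ = 4+6·λ' ≈ 0.2918 ∉ [-1.3, 0.1) ⇒ out
candidate 2: (m,n)=(5,0) → π∥ = 5+0·λ ≈ 5.0000, π⊥ = 5+0·λ' ≈ 5.0000 ∉ [-1.3, 0.1) ⇒ out
candidate 3: (m,n)=(0,2) → π∥ = 0+2·λ ≈ 3.2361, π⊥ = 0+2·λ' ≈ -1.2361 ∈ [-1.3, 0.1) ⇒ IN Λ
candidate 4: (m,n)=(-4,-6) → π∥ = -4-6·λ ≈ -13.7082, π⊥ = -4-6·λ' ≈ -0.2918 ∈ [-1.3, 0.1) ⇒ IN Λ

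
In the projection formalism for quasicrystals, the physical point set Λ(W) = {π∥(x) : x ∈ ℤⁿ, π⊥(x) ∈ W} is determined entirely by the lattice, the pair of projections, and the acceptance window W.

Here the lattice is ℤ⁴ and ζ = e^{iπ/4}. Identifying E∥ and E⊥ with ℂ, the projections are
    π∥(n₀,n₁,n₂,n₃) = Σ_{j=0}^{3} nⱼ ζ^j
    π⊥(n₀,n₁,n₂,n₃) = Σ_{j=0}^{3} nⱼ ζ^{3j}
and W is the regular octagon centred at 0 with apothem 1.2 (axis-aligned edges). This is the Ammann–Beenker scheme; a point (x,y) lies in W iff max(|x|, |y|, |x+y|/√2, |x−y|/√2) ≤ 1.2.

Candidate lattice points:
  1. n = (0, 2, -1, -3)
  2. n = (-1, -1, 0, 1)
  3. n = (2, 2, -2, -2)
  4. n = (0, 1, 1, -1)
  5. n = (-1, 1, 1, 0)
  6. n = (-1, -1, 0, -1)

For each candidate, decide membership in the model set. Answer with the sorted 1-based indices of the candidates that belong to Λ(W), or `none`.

π⊥(n) = n₀ + n₁ζ³ + n₂ζ⁶ + n₃ζ⁹ where ζ = e^{iπ/4}.
candidate 1: n = (0, 2, -1, -3) → π⊥ ≈ (-3.53553, +0.29289); max(|x|,|y|,|x±y|/√2) = 3.53553 > 1.2 ⇒ ∉ W
candidate 2: n = (-1, -1, 0, 1) → π⊥ ≈ (+0.41421, +0.00000); max(|x|,|y|,|x±y|/√2) = 0.41421 ≤ 1.2 ⇒ ∈ W
candidate 3: n = (2, 2, -2, -2) → π⊥ ≈ (-0.82843, +2.00000); max(|x|,|y|,|x±y|/√2) = 2.00000 > 1.2 ⇒ ∉ W
candidate 4: n = (0, 1, 1, -1) → π⊥ ≈ (-1.41421, -1.00000); max(|x|,|y|,|x±y|/√2) = 1.70711 > 1.2 ⇒ ∉ W
candidate 5: n = (-1, 1, 1, 0) → π⊥ ≈ (-1.70711, -0.29289); max(|x|,|y|,|x±y|/√2) = 1.70711 > 1.2 ⇒ ∉ W
candidate 6: n = (-1, -1, 0, -1) → π⊥ ≈ (-1.00000, -1.41421); max(|x|,|y|,|x±y|/√2) = 1.70711 > 1.2 ⇒ ∉ W

2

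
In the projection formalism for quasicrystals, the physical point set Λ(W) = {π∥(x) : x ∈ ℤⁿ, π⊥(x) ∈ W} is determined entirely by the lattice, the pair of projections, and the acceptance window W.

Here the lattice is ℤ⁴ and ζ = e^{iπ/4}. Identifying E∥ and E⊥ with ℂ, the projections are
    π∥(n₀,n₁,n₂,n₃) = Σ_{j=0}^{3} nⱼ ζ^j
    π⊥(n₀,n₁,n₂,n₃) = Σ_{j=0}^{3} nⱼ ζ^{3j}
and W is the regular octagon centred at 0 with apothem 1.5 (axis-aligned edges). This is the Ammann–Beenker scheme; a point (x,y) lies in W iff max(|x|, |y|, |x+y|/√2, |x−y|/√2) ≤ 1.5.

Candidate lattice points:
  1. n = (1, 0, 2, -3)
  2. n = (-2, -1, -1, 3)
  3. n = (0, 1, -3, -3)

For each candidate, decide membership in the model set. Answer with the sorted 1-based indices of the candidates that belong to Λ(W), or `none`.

π⊥(n) = n₀ + n₁ζ³ + n₂ζ⁶ + n₃ζ⁹ where ζ = e^{iπ/4}.
candidate 1: n = (1, 0, 2, -3) → π⊥ ≈ (-1.1213, -4.1213); max(|x|,|y|,|x±y|/√2) = 4.1213 > 1.5 ⇒ ∉ W
candidate 2: n = (-2, -1, -1, 3) → π⊥ ≈ (+0.8284, +2.4142); max(|x|,|y|,|x±y|/√2) = 2.4142 > 1.5 ⇒ ∉ W
candidate 3: n = (0, 1, -3, -3) → π⊥ ≈ (-2.8284, +1.5858); max(|x|,|y|,|x±y|/√2) = 3.1213 > 1.5 ⇒ ∉ W

none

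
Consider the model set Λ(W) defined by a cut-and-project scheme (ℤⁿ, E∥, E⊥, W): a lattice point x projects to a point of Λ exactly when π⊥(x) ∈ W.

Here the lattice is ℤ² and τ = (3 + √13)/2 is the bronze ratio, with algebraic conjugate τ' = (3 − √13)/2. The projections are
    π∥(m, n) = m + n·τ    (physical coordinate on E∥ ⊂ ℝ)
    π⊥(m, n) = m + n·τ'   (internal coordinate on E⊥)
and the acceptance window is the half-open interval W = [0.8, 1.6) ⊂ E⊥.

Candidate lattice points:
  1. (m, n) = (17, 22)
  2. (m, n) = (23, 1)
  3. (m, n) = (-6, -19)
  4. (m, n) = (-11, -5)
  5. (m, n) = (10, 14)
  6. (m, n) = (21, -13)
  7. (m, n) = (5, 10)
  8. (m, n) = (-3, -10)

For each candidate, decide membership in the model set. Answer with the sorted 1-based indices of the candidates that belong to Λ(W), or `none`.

none

Numerically τ ≈ 3.30278 and τ' = −1/τ ≈ -0.30278.
#1 (17,22): internal coord 17 + (22)·τ' = +10.33894; +10.33894 ∉ [0.8, 1.6) → out
#2 (23,1): internal coord 23 + (1)·τ' = +22.69722; +22.69722 ∉ [0.8, 1.6) → out
#3 (-6,-19): internal coord -6 + (-19)·τ' = -0.24726; -0.24726 ∉ [0.8, 1.6) → out
#4 (-11,-5): internal coord -11 + (-5)·τ' = -9.48612; -9.48612 ∉ [0.8, 1.6) → out
#5 (10,14): internal coord 10 + (14)·τ' = +5.76114; +5.76114 ∉ [0.8, 1.6) → out
#6 (21,-13): internal coord 21 + (-13)·τ' = +24.93608; +24.93608 ∉ [0.8, 1.6) → out
#7 (5,10): internal coord 5 + (10)·τ' = +1.97224; +1.97224 ∉ [0.8, 1.6) → out
#8 (-3,-10): internal coord -3 + (-10)·τ' = +0.02776; +0.02776 ∉ [0.8, 1.6) → out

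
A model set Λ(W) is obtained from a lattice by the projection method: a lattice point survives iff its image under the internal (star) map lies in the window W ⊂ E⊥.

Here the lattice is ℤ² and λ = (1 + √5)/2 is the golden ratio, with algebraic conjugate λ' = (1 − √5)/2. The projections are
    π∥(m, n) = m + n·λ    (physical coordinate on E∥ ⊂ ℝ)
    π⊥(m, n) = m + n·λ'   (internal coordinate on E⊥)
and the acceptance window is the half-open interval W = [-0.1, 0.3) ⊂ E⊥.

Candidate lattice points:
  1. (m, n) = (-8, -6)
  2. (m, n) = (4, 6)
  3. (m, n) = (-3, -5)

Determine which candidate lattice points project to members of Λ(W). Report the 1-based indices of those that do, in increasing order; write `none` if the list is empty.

2, 3

λ' = (1−√5)/2 ≈ -0.618034.
#1 (-8,-6): internal coord -8 + (-6)·λ' = -4.291796; -4.291796 ∉ [-0.1, 0.3) → out
#2 (4,6): internal coord 4 + (6)·λ' = +0.291796; +0.291796 ∈ [-0.1, 0.3) → IN Λ
#3 (-3,-5): internal coord -3 + (-5)·λ' = +0.090170; +0.090170 ∈ [-0.1, 0.3) → IN Λ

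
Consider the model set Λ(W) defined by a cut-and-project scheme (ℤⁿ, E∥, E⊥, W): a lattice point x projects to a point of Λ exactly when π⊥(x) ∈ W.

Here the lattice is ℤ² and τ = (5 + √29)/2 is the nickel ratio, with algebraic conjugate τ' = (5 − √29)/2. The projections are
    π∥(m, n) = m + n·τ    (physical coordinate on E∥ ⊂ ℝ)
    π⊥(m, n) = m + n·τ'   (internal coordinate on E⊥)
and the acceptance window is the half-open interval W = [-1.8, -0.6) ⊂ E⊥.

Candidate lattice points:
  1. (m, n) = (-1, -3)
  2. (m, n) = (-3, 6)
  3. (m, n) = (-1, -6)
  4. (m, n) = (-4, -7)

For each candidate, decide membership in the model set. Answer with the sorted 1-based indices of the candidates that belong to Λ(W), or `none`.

τ' = (5−√29)/2 ≈ -0.19258.
candidate 1: (m,n)=(-1,-3) → π∥ = -1-3·τ ≈ -16.57775, π⊥ = -1-3·τ' ≈ -0.42225 ∉ [-1.8, -0.6) ⇒ out
candidate 2: (m,n)=(-3,6) → π∥ = -3+6·τ ≈ 28.15549, π⊥ = -3+6·τ' ≈ -4.15549 ∉ [-1.8, -0.6) ⇒ out
candidate 3: (m,n)=(-1,-6) → π∥ = -1-6·τ ≈ -32.15549, π⊥ = -1-6·τ' ≈ 0.15549 ∉ [-1.8, -0.6) ⇒ out
candidate 4: (m,n)=(-4,-7) → π∥ = -4-7·τ ≈ -40.34808, π⊥ = -4-7·τ' ≈ -2.65192 ∉ [-1.8, -0.6) ⇒ out

none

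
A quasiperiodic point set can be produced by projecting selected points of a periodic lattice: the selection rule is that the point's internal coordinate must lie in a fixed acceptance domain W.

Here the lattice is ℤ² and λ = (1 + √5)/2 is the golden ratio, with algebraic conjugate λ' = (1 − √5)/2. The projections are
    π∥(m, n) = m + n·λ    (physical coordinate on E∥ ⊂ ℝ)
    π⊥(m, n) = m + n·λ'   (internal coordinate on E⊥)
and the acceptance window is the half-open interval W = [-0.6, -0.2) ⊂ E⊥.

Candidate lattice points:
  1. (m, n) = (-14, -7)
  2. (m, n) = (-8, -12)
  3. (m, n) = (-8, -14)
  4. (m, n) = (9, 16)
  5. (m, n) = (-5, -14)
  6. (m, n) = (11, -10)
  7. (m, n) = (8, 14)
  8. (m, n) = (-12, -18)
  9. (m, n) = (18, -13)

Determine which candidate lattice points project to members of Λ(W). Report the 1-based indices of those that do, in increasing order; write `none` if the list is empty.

2

Numerically λ ≈ 1.618034 and λ' = −1/λ ≈ -0.618034.
#1 (-14,-7): internal coord -14 + (-7)·λ' = -9.673762; -9.673762 ∉ [-0.6, -0.2) → out
#2 (-8,-12): internal coord -8 + (-12)·λ' = -0.583592; -0.583592 ∈ [-0.6, -0.2) → IN Λ
#3 (-8,-14): internal coord -8 + (-14)·λ' = +0.652476; +0.652476 ∉ [-0.6, -0.2) → out
#4 (9,16): internal coord 9 + (16)·λ' = -0.888544; -0.888544 ∉ [-0.6, -0.2) → out
#5 (-5,-14): internal coord -5 + (-14)·λ' = +3.652476; +3.652476 ∉ [-0.6, -0.2) → out
#6 (11,-10): internal coord 11 + (-10)·λ' = +17.180340; +17.180340 ∉ [-0.6, -0.2) → out
#7 (8,14): internal coord 8 + (14)·λ' = -0.652476; -0.652476 ∉ [-0.6, -0.2) → out
#8 (-12,-18): internal coord -12 + (-18)·λ' = -0.875388; -0.875388 ∉ [-0.6, -0.2) → out
#9 (18,-13): internal coord 18 + (-13)·λ' = +26.034442; +26.034442 ∉ [-0.6, -0.2) → out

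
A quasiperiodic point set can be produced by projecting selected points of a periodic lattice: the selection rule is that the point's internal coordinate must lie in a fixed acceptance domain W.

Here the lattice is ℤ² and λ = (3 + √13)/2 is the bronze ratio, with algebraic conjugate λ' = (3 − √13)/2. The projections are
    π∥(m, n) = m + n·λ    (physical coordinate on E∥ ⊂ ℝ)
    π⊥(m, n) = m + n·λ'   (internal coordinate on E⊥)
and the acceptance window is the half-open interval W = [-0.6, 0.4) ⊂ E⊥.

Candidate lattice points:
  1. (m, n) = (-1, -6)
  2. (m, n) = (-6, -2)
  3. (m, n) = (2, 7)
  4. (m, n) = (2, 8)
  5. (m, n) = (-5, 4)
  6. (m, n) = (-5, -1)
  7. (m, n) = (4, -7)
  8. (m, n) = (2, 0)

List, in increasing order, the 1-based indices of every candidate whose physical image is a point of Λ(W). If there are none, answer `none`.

λ' = (3−√13)/2 ≈ -0.30278.
[1] lift (-1,-6): star map gives 0.81665; window check -0.6 ≤ 0.81665 < 0.4 is false → out
[2] lift (-6,-2): star map gives -5.39445; window check -0.6 ≤ -5.39445 < 0.4 is false → out
[3] lift (2,7): star map gives -0.11943; window check -0.6 ≤ -0.11943 < 0.4 is true → IN Λ
[4] lift (2,8): star map gives -0.42221; window check -0.6 ≤ -0.42221 < 0.4 is true → IN Λ
[5] lift (-5,4): star map gives -6.21110; window check -0.6 ≤ -6.21110 < 0.4 is false → out
[6] lift (-5,-1): star map gives -4.69722; window check -0.6 ≤ -4.69722 < 0.4 is false → out
[7] lift (4,-7): star map gives 6.11943; window check -0.6 ≤ 6.11943 < 0.4 is false → out
[8] lift (2,0): star map gives 2.00000; window check -0.6 ≤ 2.00000 < 0.4 is false → out

3, 4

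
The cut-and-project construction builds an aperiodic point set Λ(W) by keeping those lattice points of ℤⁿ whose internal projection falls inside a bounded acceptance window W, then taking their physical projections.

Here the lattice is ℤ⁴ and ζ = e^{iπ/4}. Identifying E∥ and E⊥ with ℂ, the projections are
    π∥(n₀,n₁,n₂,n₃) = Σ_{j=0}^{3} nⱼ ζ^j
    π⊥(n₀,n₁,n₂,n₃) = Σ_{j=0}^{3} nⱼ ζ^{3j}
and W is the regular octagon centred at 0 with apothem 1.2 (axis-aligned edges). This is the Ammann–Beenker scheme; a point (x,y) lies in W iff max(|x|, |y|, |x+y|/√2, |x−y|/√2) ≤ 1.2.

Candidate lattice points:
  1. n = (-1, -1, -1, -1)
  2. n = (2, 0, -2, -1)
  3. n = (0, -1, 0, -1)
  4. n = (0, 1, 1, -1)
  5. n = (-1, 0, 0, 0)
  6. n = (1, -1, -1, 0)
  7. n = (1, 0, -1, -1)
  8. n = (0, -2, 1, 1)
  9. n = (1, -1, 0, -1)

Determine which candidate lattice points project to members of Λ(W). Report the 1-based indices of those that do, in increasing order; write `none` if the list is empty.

1, 5, 7

Internal map: ζ^{3j} for j=0..3 gives (1,0), (−√2/2,√2/2), (0,−1), (√2/2,√2/2).
#1 (-1, -1, -1, -1): internal (-1.00000, -0.41421); octagon support 1.00000 vs apothem 1.2 → ∈ W
#2 (2, 0, -2, -1): internal (1.29289, 1.29289); octagon support 1.82843 vs apothem 1.2 → ∉ W
#3 (0, -1, 0, -1): internal (0.00000, -1.41421); octagon support 1.41421 vs apothem 1.2 → ∉ W
#4 (0, 1, 1, -1): internal (-1.41421, -1.00000); octagon support 1.70711 vs apothem 1.2 → ∉ W
#5 (-1, 0, 0, 0): internal (-1.00000, 0.00000); octagon support 1.00000 vs apothem 1.2 → ∈ W
#6 (1, -1, -1, 0): internal (1.70711, 0.29289); octagon support 1.70711 vs apothem 1.2 → ∉ W
#7 (1, 0, -1, -1): internal (0.29289, 0.29289); octagon support 0.41421 vs apothem 1.2 → ∈ W
#8 (0, -2, 1, 1): internal (2.12132, -1.70711); octagon support 2.70711 vs apothem 1.2 → ∉ W
#9 (1, -1, 0, -1): internal (1.00000, -1.41421); octagon support 1.70711 vs apothem 1.2 → ∉ W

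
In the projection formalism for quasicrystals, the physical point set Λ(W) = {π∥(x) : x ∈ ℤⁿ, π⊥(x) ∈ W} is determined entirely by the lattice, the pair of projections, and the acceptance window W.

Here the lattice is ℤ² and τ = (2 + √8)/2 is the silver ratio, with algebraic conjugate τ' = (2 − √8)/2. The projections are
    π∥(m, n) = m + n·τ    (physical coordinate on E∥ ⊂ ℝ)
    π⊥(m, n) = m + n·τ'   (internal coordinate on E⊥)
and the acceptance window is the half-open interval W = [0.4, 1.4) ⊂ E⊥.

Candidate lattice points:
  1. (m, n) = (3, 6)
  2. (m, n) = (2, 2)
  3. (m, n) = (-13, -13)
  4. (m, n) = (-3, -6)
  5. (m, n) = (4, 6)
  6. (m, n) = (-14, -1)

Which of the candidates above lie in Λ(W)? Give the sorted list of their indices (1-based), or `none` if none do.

1, 2

Compute τ' = (2−√8)/2 = -0.414214, so π⊥(m,n) = m -0.414214·n.
candidate 1: (m,n)=(3,6) → π∥ = 3+6·τ ≈ 17.485281, π⊥ = 3+6·τ' ≈ 0.514719 ∈ [0.4, 1.4) ⇒ IN Λ
candidate 2: (m,n)=(2,2) → π∥ = 2+2·τ ≈ 6.828427, π⊥ = 2+2·τ' ≈ 1.171573 ∈ [0.4, 1.4) ⇒ IN Λ
candidate 3: (m,n)=(-13,-13) → π∥ = -13-13·τ ≈ -44.384776, π⊥ = -13-13·τ' ≈ -7.615224 ∉ [0.4, 1.4) ⇒ out
candidate 4: (m,n)=(-3,-6) → π∥ = -3-6·τ ≈ -17.485281, π⊥ = -3-6·τ' ≈ -0.514719 ∉ [0.4, 1.4) ⇒ out
candidate 5: (m,n)=(4,6) → π∥ = 4+6·τ ≈ 18.485281, π⊥ = 4+6·τ' ≈ 1.514719 ∉ [0.4, 1.4) ⇒ out
candidate 6: (m,n)=(-14,-1) → π∥ = -14-1·τ ≈ -16.414214, π⊥ = -14-1·τ' ≈ -13.585786 ∉ [0.4, 1.4) ⇒ out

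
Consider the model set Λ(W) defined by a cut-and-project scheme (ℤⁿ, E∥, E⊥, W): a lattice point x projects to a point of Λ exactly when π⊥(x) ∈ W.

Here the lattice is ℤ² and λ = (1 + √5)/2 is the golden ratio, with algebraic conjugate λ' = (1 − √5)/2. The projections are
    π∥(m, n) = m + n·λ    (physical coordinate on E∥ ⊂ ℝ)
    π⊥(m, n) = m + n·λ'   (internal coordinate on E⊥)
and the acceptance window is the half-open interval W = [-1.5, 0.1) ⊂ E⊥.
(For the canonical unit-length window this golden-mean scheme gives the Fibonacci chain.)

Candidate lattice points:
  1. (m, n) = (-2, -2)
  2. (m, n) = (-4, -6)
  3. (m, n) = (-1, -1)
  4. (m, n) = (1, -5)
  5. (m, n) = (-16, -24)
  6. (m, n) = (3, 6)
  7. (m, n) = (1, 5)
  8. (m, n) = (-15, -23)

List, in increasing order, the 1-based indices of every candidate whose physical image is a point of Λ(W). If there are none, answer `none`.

1, 2, 3, 5, 6, 8

Compute λ' = (1−√5)/2 = -0.6180, so π⊥(m,n) = m -0.6180·n.
[1] lift (-2,-2): star map gives -0.7639; window check -1.5 ≤ -0.7639 < 0.1 is true → IN Λ
[2] lift (-4,-6): star map gives -0.2918; window check -1.5 ≤ -0.2918 < 0.1 is true → IN Λ
[3] lift (-1,-1): star map gives -0.3820; window check -1.5 ≤ -0.3820 < 0.1 is true → IN Λ
[4] lift (1,-5): star map gives 4.0902; window check -1.5 ≤ 4.0902 < 0.1 is false → out
[5] lift (-16,-24): star map gives -1.1672; window check -1.5 ≤ -1.1672 < 0.1 is true → IN Λ
[6] lift (3,6): star map gives -0.7082; window check -1.5 ≤ -0.7082 < 0.1 is true → IN Λ
[7] lift (1,5): star map gives -2.0902; window check -1.5 ≤ -2.0902 < 0.1 is false → out
[8] lift (-15,-23): star map gives -0.7852; window check -1.5 ≤ -0.7852 < 0.1 is true → IN Λ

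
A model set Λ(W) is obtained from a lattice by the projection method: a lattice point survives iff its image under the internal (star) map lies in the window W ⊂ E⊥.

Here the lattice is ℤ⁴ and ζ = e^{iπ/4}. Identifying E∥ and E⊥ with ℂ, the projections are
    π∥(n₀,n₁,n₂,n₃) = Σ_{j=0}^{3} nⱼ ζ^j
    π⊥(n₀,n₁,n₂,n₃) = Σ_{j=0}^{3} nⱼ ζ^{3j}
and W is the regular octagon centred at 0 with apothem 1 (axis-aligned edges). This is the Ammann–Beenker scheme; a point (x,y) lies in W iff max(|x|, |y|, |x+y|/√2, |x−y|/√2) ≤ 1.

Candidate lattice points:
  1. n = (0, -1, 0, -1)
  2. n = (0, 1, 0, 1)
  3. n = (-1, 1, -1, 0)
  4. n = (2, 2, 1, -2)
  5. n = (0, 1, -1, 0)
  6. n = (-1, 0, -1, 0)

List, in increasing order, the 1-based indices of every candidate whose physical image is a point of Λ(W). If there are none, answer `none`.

Internal map: ζ^{3j} for j=0..3 gives (1,0), (−√2/2,√2/2), (0,−1), (√2/2,√2/2).
candidate 1: n = (0, -1, 0, -1) → π⊥ ≈ (+0.00000, -1.41421); max(|x|,|y|,|x±y|/√2) = 1.41421 > 1 ⇒ ∉ W
candidate 2: n = (0, 1, 0, 1) → π⊥ ≈ (+0.00000, +1.41421); max(|x|,|y|,|x±y|/√2) = 1.41421 > 1 ⇒ ∉ W
candidate 3: n = (-1, 1, -1, 0) → π⊥ ≈ (-1.70711, +1.70711); max(|x|,|y|,|x±y|/√2) = 2.41421 > 1 ⇒ ∉ W
candidate 4: n = (2, 2, 1, -2) → π⊥ ≈ (-0.82843, -1.00000); max(|x|,|y|,|x±y|/√2) = 1.29289 > 1 ⇒ ∉ W
candidate 5: n = (0, 1, -1, 0) → π⊥ ≈ (-0.70711, +1.70711); max(|x|,|y|,|x±y|/√2) = 1.70711 > 1 ⇒ ∉ W
candidate 6: n = (-1, 0, -1, 0) → π⊥ ≈ (-1.00000, +1.00000); max(|x|,|y|,|x±y|/√2) = 1.41421 > 1 ⇒ ∉ W

none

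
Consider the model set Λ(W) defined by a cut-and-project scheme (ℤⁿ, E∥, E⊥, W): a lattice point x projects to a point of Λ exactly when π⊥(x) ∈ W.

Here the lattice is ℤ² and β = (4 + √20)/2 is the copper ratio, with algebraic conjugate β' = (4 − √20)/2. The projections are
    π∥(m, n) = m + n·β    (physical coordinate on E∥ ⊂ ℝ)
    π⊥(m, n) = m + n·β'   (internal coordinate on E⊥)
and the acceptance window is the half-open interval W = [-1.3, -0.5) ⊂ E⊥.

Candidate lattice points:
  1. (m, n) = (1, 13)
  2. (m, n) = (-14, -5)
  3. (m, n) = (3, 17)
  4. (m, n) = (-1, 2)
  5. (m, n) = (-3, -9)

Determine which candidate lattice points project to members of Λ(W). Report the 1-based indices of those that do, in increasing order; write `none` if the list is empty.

3, 5

Compute β' = (4−√20)/2 = -0.2361, so π⊥(m,n) = m -0.2361·n.
#1 (1,13): internal coord 1 + (13)·β' = -2.0689; -2.0689 ∉ [-1.3, -0.5) → out
#2 (-14,-5): internal coord -14 + (-5)·β' = -12.8197; -12.8197 ∉ [-1.3, -0.5) → out
#3 (3,17): internal coord 3 + (17)·β' = -1.0132; -1.0132 ∈ [-1.3, -0.5) → IN Λ
#4 (-1,2): internal coord -1 + (2)·β' = -1.4721; -1.4721 ∉ [-1.3, -0.5) → out
#5 (-3,-9): internal coord -3 + (-9)·β' = -0.8754; -0.8754 ∈ [-1.3, -0.5) → IN Λ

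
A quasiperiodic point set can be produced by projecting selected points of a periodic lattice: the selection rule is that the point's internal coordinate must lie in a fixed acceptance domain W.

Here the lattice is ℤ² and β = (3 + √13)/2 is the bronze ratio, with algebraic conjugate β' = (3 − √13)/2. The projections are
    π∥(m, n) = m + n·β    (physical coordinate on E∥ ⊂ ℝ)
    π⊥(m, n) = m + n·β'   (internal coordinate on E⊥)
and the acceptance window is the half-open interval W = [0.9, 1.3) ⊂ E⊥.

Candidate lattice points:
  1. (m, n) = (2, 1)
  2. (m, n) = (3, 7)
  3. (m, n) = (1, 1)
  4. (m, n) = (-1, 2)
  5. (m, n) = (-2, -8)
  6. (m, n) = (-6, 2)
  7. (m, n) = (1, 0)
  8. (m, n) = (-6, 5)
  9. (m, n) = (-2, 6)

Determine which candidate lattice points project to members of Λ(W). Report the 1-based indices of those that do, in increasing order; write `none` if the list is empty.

7

Compute β' = (3−√13)/2 = -0.302776, so π⊥(m,n) = m -0.302776·n.
candidate 1: (m,n)=(2,1) → π∥ = 2+1·β ≈ 5.302776, π⊥ = 2+1·β' ≈ 1.697224 ∉ [0.9, 1.3) ⇒ out
candidate 2: (m,n)=(3,7) → π∥ = 3+7·β ≈ 26.119429, π⊥ = 3+7·β' ≈ 0.880571 ∉ [0.9, 1.3) ⇒ out
candidate 3: (m,n)=(1,1) → π∥ = 1+1·β ≈ 4.302776, π⊥ = 1+1·β' ≈ 0.697224 ∉ [0.9, 1.3) ⇒ out
candidate 4: (m,n)=(-1,2) → π∥ = -1+2·β ≈ 5.605551, π⊥ = -1+2·β' ≈ -1.605551 ∉ [0.9, 1.3) ⇒ out
candidate 5: (m,n)=(-2,-8) → π∥ = -2-8·β ≈ -28.422205, π⊥ = -2-8·β' ≈ 0.422205 ∉ [0.9, 1.3) ⇒ out
candidate 6: (m,n)=(-6,2) → π∥ = -6+2·β ≈ 0.605551, π⊥ = -6+2·β' ≈ -6.605551 ∉ [0.9, 1.3) ⇒ out
candidate 7: (m,n)=(1,0) → π∥ = 1+0·β ≈ 1.000000, π⊥ = 1+0·β' ≈ 1.000000 ∈ [0.9, 1.3) ⇒ IN Λ
candidate 8: (m,n)=(-6,5) → π∥ = -6+5·β ≈ 10.513878, π⊥ = -6+5·β' ≈ -7.513878 ∉ [0.9, 1.3) ⇒ out
candidate 9: (m,n)=(-2,6) → π∥ = -2+6·β ≈ 17.816654, π⊥ = -2+6·β' ≈ -3.816654 ∉ [0.9, 1.3) ⇒ out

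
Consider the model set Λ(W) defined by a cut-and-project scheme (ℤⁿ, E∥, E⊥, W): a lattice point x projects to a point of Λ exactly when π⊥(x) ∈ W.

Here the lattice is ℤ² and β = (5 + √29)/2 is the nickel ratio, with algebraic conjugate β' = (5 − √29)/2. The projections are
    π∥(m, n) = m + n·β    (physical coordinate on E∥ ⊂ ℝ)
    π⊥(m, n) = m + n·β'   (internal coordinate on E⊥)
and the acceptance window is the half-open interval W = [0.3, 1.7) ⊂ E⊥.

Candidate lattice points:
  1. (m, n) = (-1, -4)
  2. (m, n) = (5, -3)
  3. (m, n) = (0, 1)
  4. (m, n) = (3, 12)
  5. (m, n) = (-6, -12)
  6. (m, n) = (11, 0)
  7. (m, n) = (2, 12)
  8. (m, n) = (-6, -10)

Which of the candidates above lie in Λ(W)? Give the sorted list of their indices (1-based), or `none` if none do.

4

Compute β' = (5−√29)/2 = -0.19258, so π⊥(m,n) = m -0.19258·n.
#1 (-1,-4): internal coord -1 + (-4)·β' = -0.22967; -0.22967 ∉ [0.3, 1.7) → out
#2 (5,-3): internal coord 5 + (-3)·β' = +5.57775; +5.57775 ∉ [0.3, 1.7) → out
#3 (0,1): internal coord 0 + (1)·β' = -0.19258; -0.19258 ∉ [0.3, 1.7) → out
#4 (3,12): internal coord 3 + (12)·β' = +0.68901; +0.68901 ∈ [0.3, 1.7) → IN Λ
#5 (-6,-12): internal coord -6 + (-12)·β' = -3.68901; -3.68901 ∉ [0.3, 1.7) → out
#6 (11,0): internal coord 11 + (0)·β' = +11.00000; +11.00000 ∉ [0.3, 1.7) → out
#7 (2,12): internal coord 2 + (12)·β' = -0.31099; -0.31099 ∉ [0.3, 1.7) → out
#8 (-6,-10): internal coord -6 + (-10)·β' = -4.07418; -4.07418 ∉ [0.3, 1.7) → out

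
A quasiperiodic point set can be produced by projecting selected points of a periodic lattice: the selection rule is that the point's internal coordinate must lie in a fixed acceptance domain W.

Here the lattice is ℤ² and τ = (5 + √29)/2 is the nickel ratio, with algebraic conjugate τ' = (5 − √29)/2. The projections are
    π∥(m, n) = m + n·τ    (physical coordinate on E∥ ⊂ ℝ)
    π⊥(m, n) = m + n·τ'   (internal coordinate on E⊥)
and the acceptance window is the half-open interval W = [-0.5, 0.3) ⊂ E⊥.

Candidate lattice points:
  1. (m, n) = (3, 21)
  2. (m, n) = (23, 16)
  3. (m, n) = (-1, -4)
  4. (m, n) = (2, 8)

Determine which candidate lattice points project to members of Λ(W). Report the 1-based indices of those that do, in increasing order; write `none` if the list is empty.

3

Numerically τ ≈ 5.1926 and τ' = −1/τ ≈ -0.1926.
[1] lift (3,21): star map gives -1.0442; window check -0.5 ≤ -1.0442 < 0.3 is false → out
[2] lift (23,16): star map gives 19.9187; window check -0.5 ≤ 19.9187 < 0.3 is false → out
[3] lift (-1,-4): star map gives -0.2297; window check -0.5 ≤ -0.2297 < 0.3 is true → IN Λ
[4] lift (2,8): star map gives 0.4593; window check -0.5 ≤ 0.4593 < 0.3 is false → out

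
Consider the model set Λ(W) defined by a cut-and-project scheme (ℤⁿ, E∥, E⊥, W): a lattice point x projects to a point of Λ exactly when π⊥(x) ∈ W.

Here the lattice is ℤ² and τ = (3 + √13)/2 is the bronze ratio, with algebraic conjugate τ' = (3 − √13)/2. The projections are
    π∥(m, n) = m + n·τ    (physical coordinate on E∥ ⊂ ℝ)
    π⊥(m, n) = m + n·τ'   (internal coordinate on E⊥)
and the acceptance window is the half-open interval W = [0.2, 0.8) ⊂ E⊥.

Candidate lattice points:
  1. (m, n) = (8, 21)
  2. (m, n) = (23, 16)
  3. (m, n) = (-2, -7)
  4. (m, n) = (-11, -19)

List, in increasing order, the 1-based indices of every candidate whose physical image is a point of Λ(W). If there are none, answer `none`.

none

τ' = (3−√13)/2 ≈ -0.30278.
#1 (8,21): internal coord 8 + (21)·τ' = +1.64171; +1.64171 ∉ [0.2, 0.8) → out
#2 (23,16): internal coord 23 + (16)·τ' = +18.15559; +18.15559 ∉ [0.2, 0.8) → out
#3 (-2,-7): internal coord -2 + (-7)·τ' = +0.11943; +0.11943 ∉ [0.2, 0.8) → out
#4 (-11,-19): internal coord -11 + (-19)·τ' = -5.24726; -5.24726 ∉ [0.2, 0.8) → out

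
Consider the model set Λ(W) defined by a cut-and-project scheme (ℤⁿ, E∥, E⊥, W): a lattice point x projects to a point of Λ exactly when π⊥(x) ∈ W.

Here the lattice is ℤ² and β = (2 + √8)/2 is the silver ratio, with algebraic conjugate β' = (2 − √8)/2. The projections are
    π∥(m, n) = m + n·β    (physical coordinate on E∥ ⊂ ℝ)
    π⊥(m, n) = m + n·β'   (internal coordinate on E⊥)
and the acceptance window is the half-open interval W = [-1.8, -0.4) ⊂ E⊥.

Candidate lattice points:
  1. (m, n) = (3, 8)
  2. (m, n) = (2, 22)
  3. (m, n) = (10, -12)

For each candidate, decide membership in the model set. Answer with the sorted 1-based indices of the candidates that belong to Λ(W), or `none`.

Compute β' = (2−√8)/2 = -0.4142, so π⊥(m,n) = m -0.4142·n.
candidate 1: (m,n)=(3,8) → π∥ = 3+8·β ≈ 22.3137, π⊥ = 3+8·β' ≈ -0.3137 ∉ [-1.8, -0.4) ⇒ out
candidate 2: (m,n)=(2,22) → π∥ = 2+22·β ≈ 55.1127, π⊥ = 2+22·β' ≈ -7.1127 ∉ [-1.8, -0.4) ⇒ out
candidate 3: (m,n)=(10,-12) → π∥ = 10-12·β ≈ -18.9706, π⊥ = 10-12·β' ≈ 14.9706 ∉ [-1.8, -0.4) ⇒ out

none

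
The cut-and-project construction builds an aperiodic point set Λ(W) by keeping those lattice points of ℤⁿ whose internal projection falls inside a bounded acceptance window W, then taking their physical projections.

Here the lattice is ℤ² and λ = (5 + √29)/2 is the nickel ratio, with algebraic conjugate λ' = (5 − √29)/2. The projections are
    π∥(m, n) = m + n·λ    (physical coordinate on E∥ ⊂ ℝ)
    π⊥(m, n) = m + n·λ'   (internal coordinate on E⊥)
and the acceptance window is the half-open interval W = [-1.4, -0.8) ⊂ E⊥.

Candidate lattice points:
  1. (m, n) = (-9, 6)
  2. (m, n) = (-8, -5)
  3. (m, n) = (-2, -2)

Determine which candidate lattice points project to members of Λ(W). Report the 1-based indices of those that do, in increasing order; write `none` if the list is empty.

Compute λ' = (5−√29)/2 = -0.192582, so π⊥(m,n) = m -0.192582·n.
#1 (-9,6): internal coord -9 + (6)·λ' = -10.155494; -10.155494 ∉ [-1.4, -0.8) → out
#2 (-8,-5): internal coord -8 + (-5)·λ' = -7.037088; -7.037088 ∉ [-1.4, -0.8) → out
#3 (-2,-2): internal coord -2 + (-2)·λ' = -1.614835; -1.614835 ∉ [-1.4, -0.8) → out

none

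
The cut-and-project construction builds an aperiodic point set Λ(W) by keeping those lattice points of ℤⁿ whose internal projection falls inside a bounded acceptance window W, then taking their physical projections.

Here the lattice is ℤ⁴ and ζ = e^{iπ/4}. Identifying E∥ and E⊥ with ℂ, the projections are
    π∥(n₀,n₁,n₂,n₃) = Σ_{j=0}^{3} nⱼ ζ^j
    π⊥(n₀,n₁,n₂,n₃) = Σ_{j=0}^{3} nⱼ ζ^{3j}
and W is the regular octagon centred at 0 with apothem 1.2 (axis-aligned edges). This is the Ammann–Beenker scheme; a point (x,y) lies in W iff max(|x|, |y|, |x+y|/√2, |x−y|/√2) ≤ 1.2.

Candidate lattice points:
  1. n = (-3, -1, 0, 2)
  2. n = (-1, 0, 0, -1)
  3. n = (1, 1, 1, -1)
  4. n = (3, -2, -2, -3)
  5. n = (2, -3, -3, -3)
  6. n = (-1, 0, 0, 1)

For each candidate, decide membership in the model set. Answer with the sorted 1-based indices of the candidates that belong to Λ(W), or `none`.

1, 3, 6

With ζ = e^{iπ/4} the internal vectors are ζ^0,ζ^3,ζ^6,ζ^9.
#1 (-3, -1, 0, 2): internal (-0.8787, 0.7071); octagon support 1.1213 vs apothem 1.2 → ∈ W
#2 (-1, 0, 0, -1): internal (-1.7071, -0.7071); octagon support 1.7071 vs apothem 1.2 → ∉ W
#3 (1, 1, 1, -1): internal (-0.4142, -1.0000); octagon support 1.0000 vs apothem 1.2 → ∈ W
#4 (3, -2, -2, -3): internal (2.2929, -1.5355); octagon support 2.7071 vs apothem 1.2 → ∉ W
#5 (2, -3, -3, -3): internal (2.0000, -1.2426); octagon support 2.2929 vs apothem 1.2 → ∉ W
#6 (-1, 0, 0, 1): internal (-0.2929, 0.7071); octagon support 0.7071 vs apothem 1.2 → ∈ W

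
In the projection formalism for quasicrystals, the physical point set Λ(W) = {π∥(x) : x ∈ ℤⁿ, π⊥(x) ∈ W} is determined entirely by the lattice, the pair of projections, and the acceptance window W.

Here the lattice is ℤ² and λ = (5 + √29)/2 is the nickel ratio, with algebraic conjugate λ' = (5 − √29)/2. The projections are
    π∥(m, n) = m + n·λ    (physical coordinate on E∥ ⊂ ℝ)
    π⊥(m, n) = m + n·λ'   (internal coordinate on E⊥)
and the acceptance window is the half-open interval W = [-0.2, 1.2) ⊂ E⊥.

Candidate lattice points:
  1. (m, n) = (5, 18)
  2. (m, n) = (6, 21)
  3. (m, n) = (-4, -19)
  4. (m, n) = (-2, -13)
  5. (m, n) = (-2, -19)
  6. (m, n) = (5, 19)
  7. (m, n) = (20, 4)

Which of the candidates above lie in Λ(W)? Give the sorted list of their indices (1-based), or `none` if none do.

λ' = (5−√29)/2 ≈ -0.192582.
#1 (5,18): internal coord 5 + (18)·λ' = +1.533517; +1.533517 ∉ [-0.2, 1.2) → out
#2 (6,21): internal coord 6 + (21)·λ' = +1.955770; +1.955770 ∉ [-0.2, 1.2) → out
#3 (-4,-19): internal coord -4 + (-19)·λ' = -0.340934; -0.340934 ∉ [-0.2, 1.2) → out
#4 (-2,-13): internal coord -2 + (-13)·λ' = +0.503571; +0.503571 ∈ [-0.2, 1.2) → IN Λ
#5 (-2,-19): internal coord -2 + (-19)·λ' = +1.659066; +1.659066 ∉ [-0.2, 1.2) → out
#6 (5,19): internal coord 5 + (19)·λ' = +1.340934; +1.340934 ∉ [-0.2, 1.2) → out
#7 (20,4): internal coord 20 + (4)·λ' = +19.229670; +19.229670 ∉ [-0.2, 1.2) → out

4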